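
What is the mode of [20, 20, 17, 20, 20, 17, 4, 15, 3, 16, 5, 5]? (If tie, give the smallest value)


Count the frequency of each value:
  3 appears 1 time(s)
  4 appears 1 time(s)
  5 appears 2 time(s)
  15 appears 1 time(s)
  16 appears 1 time(s)
  17 appears 2 time(s)
  20 appears 4 time(s)
Maximum frequency is 4.
Only 20 reaches that frequency, so it is the mode.
Final answer: 20


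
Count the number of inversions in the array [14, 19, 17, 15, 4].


For each element, count the later elements that are smaller than it:
  14 (index 0): smaller elements after it = [4] -> 1
  19 (index 1): smaller elements after it = [17, 15, 4] -> 3
  17 (index 2): smaller elements after it = [15, 4] -> 2
  15 (index 3): smaller elements after it = [4] -> 1
Total inversions = 1 + 3 + 2 + 1 = 7
Final answer: 7


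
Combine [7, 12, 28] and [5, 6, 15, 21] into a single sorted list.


List A: [7, 12, 28]
List B: [5, 6, 15, 21]
Repeatedly compare the front elements and take the smaller:
  7 vs 5 -> take 5
  7 vs 6 -> take 6
  7 vs 15 -> take 7
  12 vs 15 -> take 12
  28 vs 15 -> take 15
  28 vs 21 -> take 21
  B is exhausted; append the rest of A: [28]
Final answer: [5, 6, 7, 12, 15, 21, 28]


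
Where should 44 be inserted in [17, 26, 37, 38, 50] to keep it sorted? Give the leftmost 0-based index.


List is sorted: [17, 26, 37, 38, 50]
We need the leftmost position where 44 can be inserted, i.e. the first index whose element is >= 44 (or the end of the list if none is).
Binary search with low=0, high=5 (0-based indices):
  low=0, high=5, mid=2: a[2]=37 < 44, so low = 3
  low=3, high=5, mid=4: a[4]=50 >= 44, so high = 4
  low=3, high=4, mid=3: a[3]=38 < 44, so low = 4
Now low = high = 4, so the insertion index is 4.
Final answer: 4


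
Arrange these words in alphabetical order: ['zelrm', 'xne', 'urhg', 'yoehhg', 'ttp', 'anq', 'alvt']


Compare strings character by character (the first differing letter decides):
  'alvt' < 'anq' since 'l' < 'n' at position 2
  'anq' < 'ttp' since 'a' < 't' at position 1
  'ttp' < 'urhg' since 't' < 'u' at position 1
  'urhg' < 'xne' since 'u' < 'x' at position 1
  'xne' < 'yoehhg' since 'x' < 'y' at position 1
  'yoehhg' < 'zelrm' since 'y' < 'z' at position 1
Chaining these comparisons gives the alphabetical order.
Final answer: ['alvt', 'anq', 'ttp', 'urhg', 'xne', 'yoehhg', 'zelrm']


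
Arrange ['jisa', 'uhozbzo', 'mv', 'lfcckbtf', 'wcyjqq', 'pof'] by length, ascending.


Compute lengths:
  'jisa' has length 4
  'uhozbzo' has length 7
  'mv' has length 2
  'lfcckbtf' has length 8
  'wcyjqq' has length 6
  'pof' has length 3
Lengths in increasing order: 2 < 3 < 4 < 6 < 7 < 8
Listing the words in that order gives the answer.
Final answer: ['mv', 'pof', 'jisa', 'wcyjqq', 'uhozbzo', 'lfcckbtf']


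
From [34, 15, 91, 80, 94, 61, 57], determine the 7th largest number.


Sort descending: [94, 91, 80, 61, 57, 34, 15]
The 7th element (1-indexed) is at index 6.
Value = 15
Final answer: 15


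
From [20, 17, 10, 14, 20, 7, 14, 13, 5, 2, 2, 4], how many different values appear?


List all unique values:
Distinct values: [2, 4, 5, 7, 10, 13, 14, 17, 20]
Count = 9
Final answer: 9


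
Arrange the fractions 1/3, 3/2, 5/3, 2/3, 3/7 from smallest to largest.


Convert to decimal for comparison:
  1/3 = 0.3333
  3/2 = 1.5
  5/3 = 1.6667
  2/3 = 0.6667
  3/7 = 0.4286
Decimals in increasing order: 0.3333 < 0.4286 < 0.6667 < 1.5 < 1.6667
Writing each back as its fraction gives the sorted order.
Final answer: 1/3, 3/7, 2/3, 3/2, 5/3


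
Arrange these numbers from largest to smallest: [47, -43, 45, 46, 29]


Original list: [47, -43, 45, 46, 29]
Repeatedly take the largest remaining element:
  Remaining [47, -43, 45, 46, 29] -> largest is 47
  Remaining [-43, 45, 46, 29] -> largest is 46
  Remaining [-43, 45, 29] -> largest is 45
  Remaining [-43, 29] -> largest is 29
  Remaining [-43] -> largest is -43
Collecting the picks in order gives the descending list.
Final answer: [47, 46, 45, 29, -43]


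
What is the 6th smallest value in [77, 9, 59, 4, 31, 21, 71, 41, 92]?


Sort ascending: [4, 9, 21, 31, 41, 59, 71, 77, 92]
The 6th element (1-indexed) is at index 5.
Value = 59
Final answer: 59


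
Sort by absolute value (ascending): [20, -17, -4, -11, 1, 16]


Compute absolute values:
  |20| = 20
  |-17| = 17
  |-4| = 4
  |-11| = 11
  |1| = 1
  |16| = 16
Absolute values in increasing order: 1 < 4 < 11 < 16 < 17 < 20
Listing the original numbers in that order gives the answer.
Final answer: [1, -4, -11, 16, -17, 20]


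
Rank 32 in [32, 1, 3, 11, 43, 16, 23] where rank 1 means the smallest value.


Sort ascending: [1, 3, 11, 16, 23, 32, 43]
Find 32 in the sorted list.
32 is at position 6 (1-indexed).
Final answer: 6


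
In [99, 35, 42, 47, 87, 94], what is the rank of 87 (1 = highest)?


Sort descending: [99, 94, 87, 47, 42, 35]
Find 87 in the sorted list.
87 is at position 3.
Final answer: 3


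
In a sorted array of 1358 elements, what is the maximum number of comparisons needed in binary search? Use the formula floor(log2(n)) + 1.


Binary search halves the search space each step.
Maximum comparisons = floor(log2(1358)) + 1
log2(1358) = 10.4073
floor(log2(1358)) = 10, so 10 + 1 = 11
Final answer: 11


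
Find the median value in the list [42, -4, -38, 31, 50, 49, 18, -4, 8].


First, sort the list: [-38, -4, -4, 8, 18, 31, 42, 49, 50]
The list has 9 elements (odd count).
The middle index is 4 (0-based), and the element there is 18.
Final answer: 18


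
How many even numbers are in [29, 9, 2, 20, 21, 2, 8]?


Check each element:
  29 is odd
  9 is odd
  2 is even
  20 is even
  21 is odd
  2 is even
  8 is even
Evens: [2, 20, 2, 8]
Count of evens = 4
Final answer: 4


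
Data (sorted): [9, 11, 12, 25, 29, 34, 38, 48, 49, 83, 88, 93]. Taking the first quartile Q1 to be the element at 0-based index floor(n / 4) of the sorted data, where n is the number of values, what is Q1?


The list has n = 12 elements.
Q1 index = floor(12 / 4) = floor(3) = 3
Counting from index 0 in the sorted data, the element at index 3 is 25.
Final answer: 25


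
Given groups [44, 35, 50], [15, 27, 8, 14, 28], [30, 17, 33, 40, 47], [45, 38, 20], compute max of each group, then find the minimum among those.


Find max of each group:
  Group 1: [44, 35, 50] -> max = 50
  Group 2: [15, 27, 8, 14, 28] -> max = 28
  Group 3: [30, 17, 33, 40, 47] -> max = 47
  Group 4: [45, 38, 20] -> max = 45
Maxes: [50, 28, 47, 45]
Minimum of maxes = 28
Final answer: 28


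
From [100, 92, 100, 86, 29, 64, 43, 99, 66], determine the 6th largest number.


Sort descending: [100, 100, 99, 92, 86, 66, 64, 43, 29]
The 6th element (1-indexed) is at index 5.
Value = 66
Final answer: 66


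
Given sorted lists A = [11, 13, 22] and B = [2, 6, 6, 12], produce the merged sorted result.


List A: [11, 13, 22]
List B: [2, 6, 6, 12]
Repeatedly compare the front elements and take the smaller:
  11 vs 2 -> take 2
  11 vs 6 -> take 6
  11 vs 6 -> take 6
  11 vs 12 -> take 11
  13 vs 12 -> take 12
  B is exhausted; append the rest of A: [13, 22]
Final answer: [2, 6, 6, 11, 12, 13, 22]


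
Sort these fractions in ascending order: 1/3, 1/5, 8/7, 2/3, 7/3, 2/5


Convert to decimal for comparison:
  1/3 = 0.3333
  1/5 = 0.2
  8/7 = 1.1429
  2/3 = 0.6667
  7/3 = 2.3333
  2/5 = 0.4
Decimals in increasing order: 0.2 < 0.3333 < 0.4 < 0.6667 < 1.1429 < 2.3333
Writing each back as its fraction gives the sorted order.
Final answer: 1/5, 1/3, 2/5, 2/3, 8/7, 7/3


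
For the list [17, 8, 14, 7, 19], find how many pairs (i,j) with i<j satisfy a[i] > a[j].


For each element, count the later elements that are smaller than it:
  17 (index 0): smaller elements after it = [8, 14, 7] -> 3
  8 (index 1): smaller elements after it = [7] -> 1
  14 (index 2): smaller elements after it = [7] -> 1
  7 (index 3): smaller elements after it = [] -> 0
Total inversions = 3 + 1 + 1 + 0 = 5
Final answer: 5


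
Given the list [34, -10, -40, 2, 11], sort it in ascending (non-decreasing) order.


Original list: [34, -10, -40, 2, 11]
Repeatedly take the smallest remaining element:
  Remaining [34, -10, -40, 2, 11] -> smallest is -40
  Remaining [34, -10, 2, 11] -> smallest is -10
  Remaining [34, 2, 11] -> smallest is 2
  Remaining [34, 11] -> smallest is 11
  Remaining [34] -> smallest is 34
Collecting the picks in order gives the sorted list.
Final answer: [-40, -10, 2, 11, 34]


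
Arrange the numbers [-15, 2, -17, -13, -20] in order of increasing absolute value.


Compute absolute values:
  |-15| = 15
  |2| = 2
  |-17| = 17
  |-13| = 13
  |-20| = 20
Absolute values in increasing order: 2 < 13 < 15 < 17 < 20
Listing the original numbers in that order gives the answer.
Final answer: [2, -13, -15, -17, -20]


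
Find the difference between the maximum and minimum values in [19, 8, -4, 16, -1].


Maximum value: 19
Minimum value: -4
Range = 19 - (-4) = 23
Final answer: 23


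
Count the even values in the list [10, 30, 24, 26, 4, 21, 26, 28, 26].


Check each element:
  10 is even
  30 is even
  24 is even
  26 is even
  4 is even
  21 is odd
  26 is even
  28 is even
  26 is even
Evens: [10, 30, 24, 26, 4, 26, 28, 26]
Count of evens = 8
Final answer: 8


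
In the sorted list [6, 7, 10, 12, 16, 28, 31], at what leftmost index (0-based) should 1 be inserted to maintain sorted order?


List is sorted: [6, 7, 10, 12, 16, 28, 31]
We need the leftmost position where 1 can be inserted, i.e. the first index whose element is >= 1 (or the end of the list if none is).
Binary search with low=0, high=7 (0-based indices):
  low=0, high=7, mid=3: a[3]=12 >= 1, so high = 3
  low=0, high=3, mid=1: a[1]=7 >= 1, so high = 1
  low=0, high=1, mid=0: a[0]=6 >= 1, so high = 0
Now low = high = 0, so the insertion index is 0.
Final answer: 0


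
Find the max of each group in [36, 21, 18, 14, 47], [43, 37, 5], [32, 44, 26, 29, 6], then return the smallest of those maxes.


Find max of each group:
  Group 1: [36, 21, 18, 14, 47] -> max = 47
  Group 2: [43, 37, 5] -> max = 43
  Group 3: [32, 44, 26, 29, 6] -> max = 44
Maxes: [47, 43, 44]
Minimum of maxes = 43
Final answer: 43


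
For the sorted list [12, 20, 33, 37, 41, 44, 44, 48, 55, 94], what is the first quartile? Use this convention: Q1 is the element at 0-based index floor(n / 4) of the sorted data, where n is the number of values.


The list has n = 10 elements.
Q1 index = floor(10 / 4) = floor(2.5) = 2
Counting from index 0 in the sorted data, the element at index 2 is 33.
Final answer: 33


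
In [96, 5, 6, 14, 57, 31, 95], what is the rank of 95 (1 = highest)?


Sort descending: [96, 95, 57, 31, 14, 6, 5]
Find 95 in the sorted list.
95 is at position 2.
Final answer: 2


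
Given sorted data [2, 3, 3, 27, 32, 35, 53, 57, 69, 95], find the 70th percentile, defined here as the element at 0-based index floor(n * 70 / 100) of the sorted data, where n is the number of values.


The dataset has n = 10 elements.
Index = floor(10 * 70 / 100) = floor(700 / 100) = floor(7) = 7
Counting from index 0 in the sorted data, the element at index 7 is 57.
Final answer: 57


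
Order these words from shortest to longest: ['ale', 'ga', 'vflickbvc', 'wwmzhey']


Compute lengths:
  'ale' has length 3
  'ga' has length 2
  'vflickbvc' has length 9
  'wwmzhey' has length 7
Lengths in increasing order: 2 < 3 < 7 < 9
Listing the words in that order gives the answer.
Final answer: ['ga', 'ale', 'wwmzhey', 'vflickbvc']


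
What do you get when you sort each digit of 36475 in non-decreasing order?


The number 36475 has digits: 3, 6, 4, 7, 5
Sorted: 3, 4, 5, 6, 7
Joining the sorted digits gives the result.
Final answer: 34567


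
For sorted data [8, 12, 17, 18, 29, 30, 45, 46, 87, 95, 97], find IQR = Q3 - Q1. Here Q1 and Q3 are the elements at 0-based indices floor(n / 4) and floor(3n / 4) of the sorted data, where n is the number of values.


The data has n = 11 elements.
Q1 index = floor(11 / 4) = floor(2.75) = 2; Q3 index = floor(3 * 11 / 4) = floor(8.25) = 8
Q1 = element at index 2 = 17
Q3 = element at index 8 = 87
IQR = 87 - 17 = 70
Final answer: 70


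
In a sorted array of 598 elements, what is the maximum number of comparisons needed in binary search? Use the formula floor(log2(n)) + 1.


Binary search halves the search space each step.
Maximum comparisons = floor(log2(598)) + 1
log2(598) = 9.224
floor(log2(598)) = 9, so 9 + 1 = 10
Final answer: 10


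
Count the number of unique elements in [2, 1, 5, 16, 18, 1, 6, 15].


List all unique values:
Distinct values: [1, 2, 5, 6, 15, 16, 18]
Count = 7
Final answer: 7


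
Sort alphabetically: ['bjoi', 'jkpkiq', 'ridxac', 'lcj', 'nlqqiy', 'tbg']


Compare strings character by character (the first differing letter decides):
  'bjoi' < 'jkpkiq' since 'b' < 'j' at position 1
  'jkpkiq' < 'lcj' since 'j' < 'l' at position 1
  'lcj' < 'nlqqiy' since 'l' < 'n' at position 1
  'nlqqiy' < 'ridxac' since 'n' < 'r' at position 1
  'ridxac' < 'tbg' since 'r' < 't' at position 1
Chaining these comparisons gives the alphabetical order.
Final answer: ['bjoi', 'jkpkiq', 'lcj', 'nlqqiy', 'ridxac', 'tbg']


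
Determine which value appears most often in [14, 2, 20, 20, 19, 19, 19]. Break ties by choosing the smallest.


Count the frequency of each value:
  2 appears 1 time(s)
  14 appears 1 time(s)
  19 appears 3 time(s)
  20 appears 2 time(s)
Maximum frequency is 3.
Only 19 reaches that frequency, so it is the mode.
Final answer: 19


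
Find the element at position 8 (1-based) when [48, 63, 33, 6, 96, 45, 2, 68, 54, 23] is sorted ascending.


Sort ascending: [2, 6, 23, 33, 45, 48, 54, 63, 68, 96]
The 8th element (1-indexed) is at index 7.
Value = 63
Final answer: 63


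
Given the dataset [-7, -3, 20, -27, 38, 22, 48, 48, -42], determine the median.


First, sort the list: [-42, -27, -7, -3, 20, 22, 38, 48, 48]
The list has 9 elements (odd count).
The middle index is 4 (0-based), and the element there is 20.
Final answer: 20


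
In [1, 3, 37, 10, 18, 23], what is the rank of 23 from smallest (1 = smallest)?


Sort ascending: [1, 3, 10, 18, 23, 37]
Find 23 in the sorted list.
23 is at position 5 (1-indexed).
Final answer: 5


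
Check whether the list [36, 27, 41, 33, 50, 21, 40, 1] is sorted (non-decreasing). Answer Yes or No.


Check consecutive pairs:
  36 <= 27? False
  27 <= 41? True
  41 <= 33? False
  33 <= 50? True
  50 <= 21? False
  21 <= 40? True
  40 <= 1? False
4 consecutive pair(s) are out of order, so the list is not sorted.
Final answer: No


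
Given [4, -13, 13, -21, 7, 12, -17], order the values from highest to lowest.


Original list: [4, -13, 13, -21, 7, 12, -17]
Repeatedly take the largest remaining element:
  Remaining [4, -13, 13, -21, 7, 12, -17] -> largest is 13
  Remaining [4, -13, -21, 7, 12, -17] -> largest is 12
  Remaining [4, -13, -21, 7, -17] -> largest is 7
  Remaining [4, -13, -21, -17] -> largest is 4
  Remaining [-13, -21, -17] -> largest is -13
  Remaining [-21, -17] -> largest is -17
  Remaining [-21] -> largest is -21
Collecting the picks in order gives the descending list.
Final answer: [13, 12, 7, 4, -13, -17, -21]


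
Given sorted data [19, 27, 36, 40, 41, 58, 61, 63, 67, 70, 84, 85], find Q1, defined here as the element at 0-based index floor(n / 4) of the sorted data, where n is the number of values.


The list has n = 12 elements.
Q1 index = floor(12 / 4) = floor(3) = 3
Counting from index 0 in the sorted data, the element at index 3 is 40.
Final answer: 40


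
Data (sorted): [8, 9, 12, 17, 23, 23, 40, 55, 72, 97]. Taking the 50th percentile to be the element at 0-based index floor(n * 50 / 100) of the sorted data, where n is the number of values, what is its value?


The dataset has n = 10 elements.
Index = floor(10 * 50 / 100) = floor(500 / 100) = floor(5) = 5
Counting from index 0 in the sorted data, the element at index 5 is 23.
Final answer: 23


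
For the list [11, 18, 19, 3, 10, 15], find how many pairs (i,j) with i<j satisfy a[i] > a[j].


For each element, count the later elements that are smaller than it:
  11 (index 0): smaller elements after it = [3, 10] -> 2
  18 (index 1): smaller elements after it = [3, 10, 15] -> 3
  19 (index 2): smaller elements after it = [3, 10, 15] -> 3
  3 (index 3): smaller elements after it = [] -> 0
  10 (index 4): smaller elements after it = [] -> 0
Total inversions = 2 + 3 + 3 + 0 + 0 = 8
Final answer: 8


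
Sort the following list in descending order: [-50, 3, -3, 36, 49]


Original list: [-50, 3, -3, 36, 49]
Repeatedly take the largest remaining element:
  Remaining [-50, 3, -3, 36, 49] -> largest is 49
  Remaining [-50, 3, -3, 36] -> largest is 36
  Remaining [-50, 3, -3] -> largest is 3
  Remaining [-50, -3] -> largest is -3
  Remaining [-50] -> largest is -50
Collecting the picks in order gives the descending list.
Final answer: [49, 36, 3, -3, -50]


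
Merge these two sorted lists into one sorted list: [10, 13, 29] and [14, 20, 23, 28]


List A: [10, 13, 29]
List B: [14, 20, 23, 28]
Repeatedly compare the front elements and take the smaller:
  10 vs 14 -> take 10
  13 vs 14 -> take 13
  29 vs 14 -> take 14
  29 vs 20 -> take 20
  29 vs 23 -> take 23
  29 vs 28 -> take 28
  B is exhausted; append the rest of A: [29]
Final answer: [10, 13, 14, 20, 23, 28, 29]


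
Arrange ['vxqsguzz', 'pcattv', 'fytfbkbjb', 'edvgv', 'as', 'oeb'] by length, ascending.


Compute lengths:
  'vxqsguzz' has length 8
  'pcattv' has length 6
  'fytfbkbjb' has length 9
  'edvgv' has length 5
  'as' has length 2
  'oeb' has length 3
Lengths in increasing order: 2 < 3 < 5 < 6 < 8 < 9
Listing the words in that order gives the answer.
Final answer: ['as', 'oeb', 'edvgv', 'pcattv', 'vxqsguzz', 'fytfbkbjb']


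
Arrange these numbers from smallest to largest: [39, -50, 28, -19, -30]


Original list: [39, -50, 28, -19, -30]
Repeatedly take the smallest remaining element:
  Remaining [39, -50, 28, -19, -30] -> smallest is -50
  Remaining [39, 28, -19, -30] -> smallest is -30
  Remaining [39, 28, -19] -> smallest is -19
  Remaining [39, 28] -> smallest is 28
  Remaining [39] -> smallest is 39
Collecting the picks in order gives the sorted list.
Final answer: [-50, -30, -19, 28, 39]


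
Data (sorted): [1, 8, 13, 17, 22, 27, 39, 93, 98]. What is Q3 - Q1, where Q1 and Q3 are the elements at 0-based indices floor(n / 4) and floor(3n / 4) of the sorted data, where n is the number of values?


The data has n = 9 elements.
Q1 index = floor(9 / 4) = floor(2.25) = 2; Q3 index = floor(3 * 9 / 4) = floor(6.75) = 6
Q1 = element at index 2 = 13
Q3 = element at index 6 = 39
IQR = 39 - 13 = 26
Final answer: 26


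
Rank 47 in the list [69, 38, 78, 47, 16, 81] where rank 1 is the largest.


Sort descending: [81, 78, 69, 47, 38, 16]
Find 47 in the sorted list.
47 is at position 4.
Final answer: 4


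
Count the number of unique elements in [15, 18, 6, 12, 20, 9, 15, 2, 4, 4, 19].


List all unique values:
Distinct values: [2, 4, 6, 9, 12, 15, 18, 19, 20]
Count = 9
Final answer: 9


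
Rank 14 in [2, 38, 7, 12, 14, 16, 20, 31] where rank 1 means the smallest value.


Sort ascending: [2, 7, 12, 14, 16, 20, 31, 38]
Find 14 in the sorted list.
14 is at position 4 (1-indexed).
Final answer: 4


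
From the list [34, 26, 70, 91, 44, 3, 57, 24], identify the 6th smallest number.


Sort ascending: [3, 24, 26, 34, 44, 57, 70, 91]
The 6th element (1-indexed) is at index 5.
Value = 57
Final answer: 57


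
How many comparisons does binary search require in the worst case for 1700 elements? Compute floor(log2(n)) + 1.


Binary search halves the search space each step.
Maximum comparisons = floor(log2(1700)) + 1
log2(1700) = 10.7313
floor(log2(1700)) = 10, so 10 + 1 = 11
Final answer: 11


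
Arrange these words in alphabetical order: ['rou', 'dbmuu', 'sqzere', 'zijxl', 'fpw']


Compare strings character by character (the first differing letter decides):
  'dbmuu' < 'fpw' since 'd' < 'f' at position 1
  'fpw' < 'rou' since 'f' < 'r' at position 1
  'rou' < 'sqzere' since 'r' < 's' at position 1
  'sqzere' < 'zijxl' since 's' < 'z' at position 1
Chaining these comparisons gives the alphabetical order.
Final answer: ['dbmuu', 'fpw', 'rou', 'sqzere', 'zijxl']


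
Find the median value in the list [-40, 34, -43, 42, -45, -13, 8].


First, sort the list: [-45, -43, -40, -13, 8, 34, 42]
The list has 7 elements (odd count).
The middle index is 3 (0-based), and the element there is -13.
Final answer: -13


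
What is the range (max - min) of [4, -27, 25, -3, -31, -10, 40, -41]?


Maximum value: 40
Minimum value: -41
Range = 40 - (-41) = 81
Final answer: 81


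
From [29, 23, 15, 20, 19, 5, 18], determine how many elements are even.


Check each element:
  29 is odd
  23 is odd
  15 is odd
  20 is even
  19 is odd
  5 is odd
  18 is even
Evens: [20, 18]
Count of evens = 2
Final answer: 2


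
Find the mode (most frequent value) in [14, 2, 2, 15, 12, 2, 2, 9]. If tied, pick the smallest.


Count the frequency of each value:
  2 appears 4 time(s)
  9 appears 1 time(s)
  12 appears 1 time(s)
  14 appears 1 time(s)
  15 appears 1 time(s)
Maximum frequency is 4.
Only 2 reaches that frequency, so it is the mode.
Final answer: 2


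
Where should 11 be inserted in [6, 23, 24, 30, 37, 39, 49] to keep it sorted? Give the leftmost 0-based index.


List is sorted: [6, 23, 24, 30, 37, 39, 49]
We need the leftmost position where 11 can be inserted, i.e. the first index whose element is >= 11 (or the end of the list if none is).
Binary search with low=0, high=7 (0-based indices):
  low=0, high=7, mid=3: a[3]=30 >= 11, so high = 3
  low=0, high=3, mid=1: a[1]=23 >= 11, so high = 1
  low=0, high=1, mid=0: a[0]=6 < 11, so low = 1
Now low = high = 1, so the insertion index is 1.
Final answer: 1


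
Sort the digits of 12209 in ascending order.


The number 12209 has digits: 1, 2, 2, 0, 9
Sorted: 0, 1, 2, 2, 9
Joining the sorted digits gives the result.
Final answer: 01229


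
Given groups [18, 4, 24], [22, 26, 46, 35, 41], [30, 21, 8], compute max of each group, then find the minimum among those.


Find max of each group:
  Group 1: [18, 4, 24] -> max = 24
  Group 2: [22, 26, 46, 35, 41] -> max = 46
  Group 3: [30, 21, 8] -> max = 30
Maxes: [24, 46, 30]
Minimum of maxes = 24
Final answer: 24


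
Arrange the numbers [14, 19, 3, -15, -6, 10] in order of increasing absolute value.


Compute absolute values:
  |14| = 14
  |19| = 19
  |3| = 3
  |-15| = 15
  |-6| = 6
  |10| = 10
Absolute values in increasing order: 3 < 6 < 10 < 14 < 15 < 19
Listing the original numbers in that order gives the answer.
Final answer: [3, -6, 10, 14, -15, 19]


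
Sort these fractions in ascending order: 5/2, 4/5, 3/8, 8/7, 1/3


Convert to decimal for comparison:
  5/2 = 2.5
  4/5 = 0.8
  3/8 = 0.375
  8/7 = 1.1429
  1/3 = 0.3333
Decimals in increasing order: 0.3333 < 0.375 < 0.8 < 1.1429 < 2.5
Writing each back as its fraction gives the sorted order.
Final answer: 1/3, 3/8, 4/5, 8/7, 5/2


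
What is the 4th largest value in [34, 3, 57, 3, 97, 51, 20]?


Sort descending: [97, 57, 51, 34, 20, 3, 3]
The 4th element (1-indexed) is at index 3.
Value = 34
Final answer: 34


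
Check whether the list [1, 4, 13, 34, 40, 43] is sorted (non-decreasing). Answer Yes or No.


Check consecutive pairs:
  1 <= 4? True
  4 <= 13? True
  13 <= 34? True
  34 <= 40? True
  40 <= 43? True
Every consecutive pair is in order, so the list is non-decreasing.
Final answer: Yes


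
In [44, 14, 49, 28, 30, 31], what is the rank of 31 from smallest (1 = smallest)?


Sort ascending: [14, 28, 30, 31, 44, 49]
Find 31 in the sorted list.
31 is at position 4 (1-indexed).
Final answer: 4


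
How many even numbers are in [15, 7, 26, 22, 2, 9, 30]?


Check each element:
  15 is odd
  7 is odd
  26 is even
  22 is even
  2 is even
  9 is odd
  30 is even
Evens: [26, 22, 2, 30]
Count of evens = 4
Final answer: 4


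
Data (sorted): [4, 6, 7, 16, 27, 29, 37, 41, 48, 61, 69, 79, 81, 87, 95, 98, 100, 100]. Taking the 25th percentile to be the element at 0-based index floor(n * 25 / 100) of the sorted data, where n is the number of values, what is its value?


The dataset has n = 18 elements.
Index = floor(18 * 25 / 100) = floor(450 / 100) = floor(4.5) = 4
Counting from index 0 in the sorted data, the element at index 4 is 27.
Final answer: 27


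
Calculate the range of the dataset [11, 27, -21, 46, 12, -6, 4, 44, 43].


Maximum value: 46
Minimum value: -21
Range = 46 - (-21) = 67
Final answer: 67


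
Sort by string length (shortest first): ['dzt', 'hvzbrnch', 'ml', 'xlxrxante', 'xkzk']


Compute lengths:
  'dzt' has length 3
  'hvzbrnch' has length 8
  'ml' has length 2
  'xlxrxante' has length 9
  'xkzk' has length 4
Lengths in increasing order: 2 < 3 < 4 < 8 < 9
Listing the words in that order gives the answer.
Final answer: ['ml', 'dzt', 'xkzk', 'hvzbrnch', 'xlxrxante']


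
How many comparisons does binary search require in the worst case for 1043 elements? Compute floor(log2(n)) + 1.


Binary search halves the search space each step.
Maximum comparisons = floor(log2(1043)) + 1
log2(1043) = 10.0265
floor(log2(1043)) = 10, so 10 + 1 = 11
Final answer: 11


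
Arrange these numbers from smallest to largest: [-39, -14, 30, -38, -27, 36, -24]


Original list: [-39, -14, 30, -38, -27, 36, -24]
Repeatedly take the smallest remaining element:
  Remaining [-39, -14, 30, -38, -27, 36, -24] -> smallest is -39
  Remaining [-14, 30, -38, -27, 36, -24] -> smallest is -38
  Remaining [-14, 30, -27, 36, -24] -> smallest is -27
  Remaining [-14, 30, 36, -24] -> smallest is -24
  Remaining [-14, 30, 36] -> smallest is -14
  Remaining [30, 36] -> smallest is 30
  Remaining [36] -> smallest is 36
Collecting the picks in order gives the sorted list.
Final answer: [-39, -38, -27, -24, -14, 30, 36]


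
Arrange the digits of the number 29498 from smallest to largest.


The number 29498 has digits: 2, 9, 4, 9, 8
Sorted: 2, 4, 8, 9, 9
Joining the sorted digits gives the result.
Final answer: 24899


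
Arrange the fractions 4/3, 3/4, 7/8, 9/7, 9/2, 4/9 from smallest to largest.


Convert to decimal for comparison:
  4/3 = 1.3333
  3/4 = 0.75
  7/8 = 0.875
  9/7 = 1.2857
  9/2 = 4.5
  4/9 = 0.4444
Decimals in increasing order: 0.4444 < 0.75 < 0.875 < 1.2857 < 1.3333 < 4.5
Writing each back as its fraction gives the sorted order.
Final answer: 4/9, 3/4, 7/8, 9/7, 4/3, 9/2


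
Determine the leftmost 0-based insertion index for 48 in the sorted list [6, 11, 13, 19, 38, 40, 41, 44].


List is sorted: [6, 11, 13, 19, 38, 40, 41, 44]
We need the leftmost position where 48 can be inserted, i.e. the first index whose element is >= 48 (or the end of the list if none is).
Binary search with low=0, high=8 (0-based indices):
  low=0, high=8, mid=4: a[4]=38 < 48, so low = 5
  low=5, high=8, mid=6: a[6]=41 < 48, so low = 7
  low=7, high=8, mid=7: a[7]=44 < 48, so low = 8
Now low = high = 8, so the insertion index is 8.
Final answer: 8


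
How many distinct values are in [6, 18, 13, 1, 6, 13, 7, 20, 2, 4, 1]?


List all unique values:
Distinct values: [1, 2, 4, 6, 7, 13, 18, 20]
Count = 8
Final answer: 8


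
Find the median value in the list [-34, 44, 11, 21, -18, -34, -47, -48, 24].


First, sort the list: [-48, -47, -34, -34, -18, 11, 21, 24, 44]
The list has 9 elements (odd count).
The middle index is 4 (0-based), and the element there is -18.
Final answer: -18


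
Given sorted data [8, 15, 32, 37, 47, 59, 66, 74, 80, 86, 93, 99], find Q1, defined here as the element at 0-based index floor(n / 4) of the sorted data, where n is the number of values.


The list has n = 12 elements.
Q1 index = floor(12 / 4) = floor(3) = 3
Counting from index 0 in the sorted data, the element at index 3 is 37.
Final answer: 37


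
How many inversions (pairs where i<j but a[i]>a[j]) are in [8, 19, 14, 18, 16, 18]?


For each element, count the later elements that are smaller than it:
  8 (index 0): smaller elements after it = [] -> 0
  19 (index 1): smaller elements after it = [14, 18, 16, 18] -> 4
  14 (index 2): smaller elements after it = [] -> 0
  18 (index 3): smaller elements after it = [16] -> 1
  16 (index 4): smaller elements after it = [] -> 0
Total inversions = 0 + 4 + 0 + 1 + 0 = 5
Final answer: 5


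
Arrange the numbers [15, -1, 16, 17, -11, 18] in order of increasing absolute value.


Compute absolute values:
  |15| = 15
  |-1| = 1
  |16| = 16
  |17| = 17
  |-11| = 11
  |18| = 18
Absolute values in increasing order: 1 < 11 < 15 < 16 < 17 < 18
Listing the original numbers in that order gives the answer.
Final answer: [-1, -11, 15, 16, 17, 18]


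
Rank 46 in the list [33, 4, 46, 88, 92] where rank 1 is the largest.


Sort descending: [92, 88, 46, 33, 4]
Find 46 in the sorted list.
46 is at position 3.
Final answer: 3


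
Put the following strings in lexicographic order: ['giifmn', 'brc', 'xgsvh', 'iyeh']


Compare strings character by character (the first differing letter decides):
  'brc' < 'giifmn' since 'b' < 'g' at position 1
  'giifmn' < 'iyeh' since 'g' < 'i' at position 1
  'iyeh' < 'xgsvh' since 'i' < 'x' at position 1
Chaining these comparisons gives the alphabetical order.
Final answer: ['brc', 'giifmn', 'iyeh', 'xgsvh']


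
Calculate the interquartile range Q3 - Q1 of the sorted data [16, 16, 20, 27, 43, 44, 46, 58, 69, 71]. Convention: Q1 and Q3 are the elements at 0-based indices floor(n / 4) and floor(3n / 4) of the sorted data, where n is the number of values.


The data has n = 10 elements.
Q1 index = floor(10 / 4) = floor(2.5) = 2; Q3 index = floor(3 * 10 / 4) = floor(7.5) = 7
Q1 = element at index 2 = 20
Q3 = element at index 7 = 58
IQR = 58 - 20 = 38
Final answer: 38


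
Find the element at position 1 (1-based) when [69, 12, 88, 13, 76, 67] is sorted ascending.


Sort ascending: [12, 13, 67, 69, 76, 88]
The 1st element (1-indexed) is at index 0.
Value = 12
Final answer: 12


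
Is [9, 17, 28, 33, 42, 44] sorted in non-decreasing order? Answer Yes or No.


Check consecutive pairs:
  9 <= 17? True
  17 <= 28? True
  28 <= 33? True
  33 <= 42? True
  42 <= 44? True
Every consecutive pair is in order, so the list is non-decreasing.
Final answer: Yes


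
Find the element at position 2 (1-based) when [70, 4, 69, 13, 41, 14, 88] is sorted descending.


Sort descending: [88, 70, 69, 41, 14, 13, 4]
The 2nd element (1-indexed) is at index 1.
Value = 70
Final answer: 70


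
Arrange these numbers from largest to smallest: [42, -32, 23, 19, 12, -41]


Original list: [42, -32, 23, 19, 12, -41]
Repeatedly take the largest remaining element:
  Remaining [42, -32, 23, 19, 12, -41] -> largest is 42
  Remaining [-32, 23, 19, 12, -41] -> largest is 23
  Remaining [-32, 19, 12, -41] -> largest is 19
  Remaining [-32, 12, -41] -> largest is 12
  Remaining [-32, -41] -> largest is -32
  Remaining [-41] -> largest is -41
Collecting the picks in order gives the descending list.
Final answer: [42, 23, 19, 12, -32, -41]


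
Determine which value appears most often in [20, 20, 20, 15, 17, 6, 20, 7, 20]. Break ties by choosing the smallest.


Count the frequency of each value:
  6 appears 1 time(s)
  7 appears 1 time(s)
  15 appears 1 time(s)
  17 appears 1 time(s)
  20 appears 5 time(s)
Maximum frequency is 5.
Only 20 reaches that frequency, so it is the mode.
Final answer: 20


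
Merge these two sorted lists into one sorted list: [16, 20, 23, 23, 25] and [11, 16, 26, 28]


List A: [16, 20, 23, 23, 25]
List B: [11, 16, 26, 28]
Repeatedly compare the front elements and take the smaller:
  16 vs 11 -> take 11
  16 vs 16 -> take 16
  20 vs 16 -> take 16
  20 vs 26 -> take 20
  23 vs 26 -> take 23
  23 vs 26 -> take 23
  25 vs 26 -> take 25
  A is exhausted; append the rest of B: [26, 28]
Final answer: [11, 16, 16, 20, 23, 23, 25, 26, 28]


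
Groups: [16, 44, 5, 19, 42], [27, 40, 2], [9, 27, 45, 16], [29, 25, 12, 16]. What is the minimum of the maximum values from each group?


Find max of each group:
  Group 1: [16, 44, 5, 19, 42] -> max = 44
  Group 2: [27, 40, 2] -> max = 40
  Group 3: [9, 27, 45, 16] -> max = 45
  Group 4: [29, 25, 12, 16] -> max = 29
Maxes: [44, 40, 45, 29]
Minimum of maxes = 29
Final answer: 29


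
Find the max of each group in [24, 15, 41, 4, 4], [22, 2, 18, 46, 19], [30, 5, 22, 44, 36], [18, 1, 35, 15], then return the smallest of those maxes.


Find max of each group:
  Group 1: [24, 15, 41, 4, 4] -> max = 41
  Group 2: [22, 2, 18, 46, 19] -> max = 46
  Group 3: [30, 5, 22, 44, 36] -> max = 44
  Group 4: [18, 1, 35, 15] -> max = 35
Maxes: [41, 46, 44, 35]
Minimum of maxes = 35
Final answer: 35


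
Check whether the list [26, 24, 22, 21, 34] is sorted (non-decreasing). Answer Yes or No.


Check consecutive pairs:
  26 <= 24? False
  24 <= 22? False
  22 <= 21? False
  21 <= 34? True
3 consecutive pair(s) are out of order, so the list is not sorted.
Final answer: No


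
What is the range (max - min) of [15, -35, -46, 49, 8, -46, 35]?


Maximum value: 49
Minimum value: -46
Range = 49 - (-46) = 95
Final answer: 95


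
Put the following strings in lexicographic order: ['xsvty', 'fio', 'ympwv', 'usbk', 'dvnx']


Compare strings character by character (the first differing letter decides):
  'dvnx' < 'fio' since 'd' < 'f' at position 1
  'fio' < 'usbk' since 'f' < 'u' at position 1
  'usbk' < 'xsvty' since 'u' < 'x' at position 1
  'xsvty' < 'ympwv' since 'x' < 'y' at position 1
Chaining these comparisons gives the alphabetical order.
Final answer: ['dvnx', 'fio', 'usbk', 'xsvty', 'ympwv']


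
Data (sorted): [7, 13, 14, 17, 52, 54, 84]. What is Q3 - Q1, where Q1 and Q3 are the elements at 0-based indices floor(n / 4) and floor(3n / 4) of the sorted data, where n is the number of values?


The data has n = 7 elements.
Q1 index = floor(7 / 4) = floor(1.75) = 1; Q3 index = floor(3 * 7 / 4) = floor(5.25) = 5
Q1 = element at index 1 = 13
Q3 = element at index 5 = 54
IQR = 54 - 13 = 41
Final answer: 41


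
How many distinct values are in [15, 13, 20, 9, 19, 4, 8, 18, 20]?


List all unique values:
Distinct values: [4, 8, 9, 13, 15, 18, 19, 20]
Count = 8
Final answer: 8


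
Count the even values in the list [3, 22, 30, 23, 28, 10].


Check each element:
  3 is odd
  22 is even
  30 is even
  23 is odd
  28 is even
  10 is even
Evens: [22, 30, 28, 10]
Count of evens = 4
Final answer: 4


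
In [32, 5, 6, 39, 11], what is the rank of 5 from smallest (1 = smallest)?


Sort ascending: [5, 6, 11, 32, 39]
Find 5 in the sorted list.
5 is at position 1 (1-indexed).
Final answer: 1


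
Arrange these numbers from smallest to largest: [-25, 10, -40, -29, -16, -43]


Original list: [-25, 10, -40, -29, -16, -43]
Repeatedly take the smallest remaining element:
  Remaining [-25, 10, -40, -29, -16, -43] -> smallest is -43
  Remaining [-25, 10, -40, -29, -16] -> smallest is -40
  Remaining [-25, 10, -29, -16] -> smallest is -29
  Remaining [-25, 10, -16] -> smallest is -25
  Remaining [10, -16] -> smallest is -16
  Remaining [10] -> smallest is 10
Collecting the picks in order gives the sorted list.
Final answer: [-43, -40, -29, -25, -16, 10]


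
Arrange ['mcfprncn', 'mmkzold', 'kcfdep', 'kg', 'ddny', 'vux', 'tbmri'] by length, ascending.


Compute lengths:
  'mcfprncn' has length 8
  'mmkzold' has length 7
  'kcfdep' has length 6
  'kg' has length 2
  'ddny' has length 4
  'vux' has length 3
  'tbmri' has length 5
Lengths in increasing order: 2 < 3 < 4 < 5 < 6 < 7 < 8
Listing the words in that order gives the answer.
Final answer: ['kg', 'vux', 'ddny', 'tbmri', 'kcfdep', 'mmkzold', 'mcfprncn']


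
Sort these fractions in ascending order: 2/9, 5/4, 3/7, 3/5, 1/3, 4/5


Convert to decimal for comparison:
  2/9 = 0.2222
  5/4 = 1.25
  3/7 = 0.4286
  3/5 = 0.6
  1/3 = 0.3333
  4/5 = 0.8
Decimals in increasing order: 0.2222 < 0.3333 < 0.4286 < 0.6 < 0.8 < 1.25
Writing each back as its fraction gives the sorted order.
Final answer: 2/9, 1/3, 3/7, 3/5, 4/5, 5/4


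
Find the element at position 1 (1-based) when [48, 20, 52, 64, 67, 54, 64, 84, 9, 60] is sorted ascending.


Sort ascending: [9, 20, 48, 52, 54, 60, 64, 64, 67, 84]
The 1st element (1-indexed) is at index 0.
Value = 9
Final answer: 9


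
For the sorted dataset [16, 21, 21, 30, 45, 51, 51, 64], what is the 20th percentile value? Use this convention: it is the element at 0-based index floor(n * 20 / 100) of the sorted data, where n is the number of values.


The dataset has n = 8 elements.
Index = floor(8 * 20 / 100) = floor(160 / 100) = floor(1.6) = 1
Counting from index 0 in the sorted data, the element at index 1 is 21.
Final answer: 21


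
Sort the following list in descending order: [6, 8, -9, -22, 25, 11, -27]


Original list: [6, 8, -9, -22, 25, 11, -27]
Repeatedly take the largest remaining element:
  Remaining [6, 8, -9, -22, 25, 11, -27] -> largest is 25
  Remaining [6, 8, -9, -22, 11, -27] -> largest is 11
  Remaining [6, 8, -9, -22, -27] -> largest is 8
  Remaining [6, -9, -22, -27] -> largest is 6
  Remaining [-9, -22, -27] -> largest is -9
  Remaining [-22, -27] -> largest is -22
  Remaining [-27] -> largest is -27
Collecting the picks in order gives the descending list.
Final answer: [25, 11, 8, 6, -9, -22, -27]


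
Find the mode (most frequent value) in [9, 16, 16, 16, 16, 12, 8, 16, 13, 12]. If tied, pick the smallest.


Count the frequency of each value:
  8 appears 1 time(s)
  9 appears 1 time(s)
  12 appears 2 time(s)
  13 appears 1 time(s)
  16 appears 5 time(s)
Maximum frequency is 5.
Only 16 reaches that frequency, so it is the mode.
Final answer: 16


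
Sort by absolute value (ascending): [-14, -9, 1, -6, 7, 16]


Compute absolute values:
  |-14| = 14
  |-9| = 9
  |1| = 1
  |-6| = 6
  |7| = 7
  |16| = 16
Absolute values in increasing order: 1 < 6 < 7 < 9 < 14 < 16
Listing the original numbers in that order gives the answer.
Final answer: [1, -6, 7, -9, -14, 16]


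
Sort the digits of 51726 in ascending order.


The number 51726 has digits: 5, 1, 7, 2, 6
Sorted: 1, 2, 5, 6, 7
Joining the sorted digits gives the result.
Final answer: 12567


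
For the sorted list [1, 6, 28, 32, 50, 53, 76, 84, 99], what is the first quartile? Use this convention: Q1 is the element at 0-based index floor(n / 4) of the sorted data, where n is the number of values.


The list has n = 9 elements.
Q1 index = floor(9 / 4) = floor(2.25) = 2
Counting from index 0 in the sorted data, the element at index 2 is 28.
Final answer: 28


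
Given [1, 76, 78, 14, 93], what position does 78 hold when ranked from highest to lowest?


Sort descending: [93, 78, 76, 14, 1]
Find 78 in the sorted list.
78 is at position 2.
Final answer: 2


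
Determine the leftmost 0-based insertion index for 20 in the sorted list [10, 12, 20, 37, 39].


List is sorted: [10, 12, 20, 37, 39]
We need the leftmost position where 20 can be inserted, i.e. the first index whose element is >= 20 (or the end of the list if none is).
Binary search with low=0, high=5 (0-based indices):
  low=0, high=5, mid=2: a[2]=20 >= 20, so high = 2
  low=0, high=2, mid=1: a[1]=12 < 20, so low = 2
Now low = high = 2, so the insertion index is 2.
Final answer: 2


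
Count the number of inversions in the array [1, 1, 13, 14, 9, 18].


For each element, count the later elements that are smaller than it:
  1 (index 0): smaller elements after it = [] -> 0
  1 (index 1): smaller elements after it = [] -> 0
  13 (index 2): smaller elements after it = [9] -> 1
  14 (index 3): smaller elements after it = [9] -> 1
  9 (index 4): smaller elements after it = [] -> 0
Total inversions = 0 + 0 + 1 + 1 + 0 = 2
Final answer: 2


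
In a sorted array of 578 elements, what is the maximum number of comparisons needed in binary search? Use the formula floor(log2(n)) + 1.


Binary search halves the search space each step.
Maximum comparisons = floor(log2(578)) + 1
log2(578) = 9.1749
floor(log2(578)) = 9, so 9 + 1 = 10
Final answer: 10
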